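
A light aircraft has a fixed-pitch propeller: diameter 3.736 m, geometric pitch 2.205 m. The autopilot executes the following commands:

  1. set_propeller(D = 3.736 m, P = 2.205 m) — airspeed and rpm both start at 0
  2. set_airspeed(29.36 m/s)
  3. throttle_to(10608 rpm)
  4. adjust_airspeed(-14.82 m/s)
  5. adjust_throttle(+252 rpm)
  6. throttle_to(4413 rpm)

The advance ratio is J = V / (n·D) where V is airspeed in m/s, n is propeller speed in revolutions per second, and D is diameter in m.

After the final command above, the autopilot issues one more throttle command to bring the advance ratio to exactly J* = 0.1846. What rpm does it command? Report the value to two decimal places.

rpm = 1264.96

set_propeller: D = 3.736 m, P = 2.205 m (p = P/D = 0.590203); state ← (V=0, rpm=0)
set_airspeed(29.36): V ← 29.36 m/s
throttle_to(10608): rpm ← 10608
adjust_airspeed(-14.82): V ← 29.36 -14.82 = 14.54 m/s
adjust_throttle(+252): rpm ← 10608 +252 = 10860
throttle_to(4413): rpm ← 4413
final state: V = 14.54 m/s, rpm = 4413 → n = rpm/60 = 73.550000 rev/s
target J* = 0.1846; solve J* = V/(n·D) for n: n = V/(J*·D) = 14.54/(0.1846 × 3.736) = 21.082681 rev/s
rpm = 60·n = 1264.960874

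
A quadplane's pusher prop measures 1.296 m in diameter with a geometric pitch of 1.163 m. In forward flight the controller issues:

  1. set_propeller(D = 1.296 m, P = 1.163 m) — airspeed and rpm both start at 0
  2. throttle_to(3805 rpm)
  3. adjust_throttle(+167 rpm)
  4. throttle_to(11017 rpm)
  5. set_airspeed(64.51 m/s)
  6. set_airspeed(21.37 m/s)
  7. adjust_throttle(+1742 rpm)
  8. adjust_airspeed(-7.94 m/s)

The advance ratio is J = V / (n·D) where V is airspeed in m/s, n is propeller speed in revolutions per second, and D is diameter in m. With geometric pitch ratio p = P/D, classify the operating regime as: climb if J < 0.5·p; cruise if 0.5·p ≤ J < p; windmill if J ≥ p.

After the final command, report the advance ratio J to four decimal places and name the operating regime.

J = 0.0487, regime = climb

set_propeller: D = 1.296 m, P = 1.163 m (p = P/D = 0.897377); state ← (V=0, rpm=0)
throttle_to(3805): rpm ← 3805
adjust_throttle(+167): rpm ← 3805 +167 = 3972
throttle_to(11017): rpm ← 11017
set_airspeed(64.51): V ← 64.51 m/s
set_airspeed(21.37): V ← 21.37 m/s
adjust_throttle(+1742): rpm ← 11017 +1742 = 12759
adjust_airspeed(-7.94): V ← 21.37 -7.94 = 13.43 m/s
final state: V = 13.43 m/s, rpm = 12759 → n = rpm/60 = 212.650000 rev/s
J = V / (n·D) = 13.43 / (212.650000 × 1.296) = 0.048731
regime bands: climb J<0.4487 | cruise [0.4487, 0.8974) | windmill J≥0.8974
J = 0.0487 → climb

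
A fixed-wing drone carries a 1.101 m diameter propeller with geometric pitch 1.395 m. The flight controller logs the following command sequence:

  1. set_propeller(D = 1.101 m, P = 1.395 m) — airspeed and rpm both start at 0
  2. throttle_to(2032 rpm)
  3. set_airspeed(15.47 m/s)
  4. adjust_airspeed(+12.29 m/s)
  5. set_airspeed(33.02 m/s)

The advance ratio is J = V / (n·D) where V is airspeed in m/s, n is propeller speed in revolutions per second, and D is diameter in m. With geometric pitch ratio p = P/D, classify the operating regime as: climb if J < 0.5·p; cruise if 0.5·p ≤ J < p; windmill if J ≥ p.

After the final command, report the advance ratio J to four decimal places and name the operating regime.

J = 0.8856, regime = cruise

set_propeller: D = 1.101 m, P = 1.395 m (p = P/D = 1.267030); state ← (V=0, rpm=0)
throttle_to(2032): rpm ← 2032
set_airspeed(15.47): V ← 15.47 m/s
adjust_airspeed(+12.29): V ← 15.47 +12.29 = 27.76 m/s
set_airspeed(33.02): V ← 33.02 m/s
final state: V = 33.02 m/s, rpm = 2032 → n = rpm/60 = 33.866667 rev/s
J = V / (n·D) = 33.02 / (33.866667 × 1.101) = 0.885559
regime bands: climb J<0.6335 | cruise [0.6335, 1.2670) | windmill J≥1.2670
J = 0.8856 → cruise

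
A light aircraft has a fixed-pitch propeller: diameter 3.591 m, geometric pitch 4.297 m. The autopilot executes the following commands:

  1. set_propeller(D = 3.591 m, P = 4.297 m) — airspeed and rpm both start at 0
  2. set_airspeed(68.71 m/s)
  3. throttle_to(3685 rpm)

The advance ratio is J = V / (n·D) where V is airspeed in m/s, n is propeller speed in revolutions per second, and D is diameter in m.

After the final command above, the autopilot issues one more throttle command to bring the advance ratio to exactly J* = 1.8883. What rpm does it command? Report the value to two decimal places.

set_propeller: D = 3.591 m, P = 4.297 m (p = P/D = 1.196603); state ← (V=0, rpm=0)
set_airspeed(68.71): V ← 68.71 m/s
throttle_to(3685): rpm ← 3685
final state: V = 68.71 m/s, rpm = 3685 → n = rpm/60 = 61.416667 rev/s
target J* = 1.8883; solve J* = V/(n·D) for n: n = V/(J*·D) = 68.71/(1.8883 × 3.591) = 10.132895 rev/s
rpm = 60·n = 607.973711

rpm = 607.97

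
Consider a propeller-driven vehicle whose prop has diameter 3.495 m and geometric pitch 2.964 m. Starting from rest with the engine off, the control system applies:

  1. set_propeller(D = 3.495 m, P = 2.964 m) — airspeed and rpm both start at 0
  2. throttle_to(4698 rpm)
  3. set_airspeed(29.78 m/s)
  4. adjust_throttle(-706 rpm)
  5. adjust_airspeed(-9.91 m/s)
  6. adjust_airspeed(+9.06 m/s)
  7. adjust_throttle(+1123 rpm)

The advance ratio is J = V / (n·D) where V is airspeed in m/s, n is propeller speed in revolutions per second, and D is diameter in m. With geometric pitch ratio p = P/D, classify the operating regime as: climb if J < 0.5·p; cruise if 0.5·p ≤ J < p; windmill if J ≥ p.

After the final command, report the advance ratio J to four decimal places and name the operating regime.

set_propeller: D = 3.495 m, P = 2.964 m (p = P/D = 0.848069); state ← (V=0, rpm=0)
throttle_to(4698): rpm ← 4698
set_airspeed(29.78): V ← 29.78 m/s
adjust_throttle(-706): rpm ← 4698 -706 = 3992
adjust_airspeed(-9.91): V ← 29.78 -9.91 = 19.87 m/s
adjust_airspeed(+9.06): V ← 19.87 +9.06 = 28.93 m/s
adjust_throttle(+1123): rpm ← 3992 +1123 = 5115
final state: V = 28.93 m/s, rpm = 5115 → n = rpm/60 = 85.250000 rev/s
J = V / (n·D) = 28.93 / (85.250000 × 3.495) = 0.097097
regime bands: climb J<0.4240 | cruise [0.4240, 0.8481) | windmill J≥0.8481
J = 0.0971 → climb

J = 0.0971, regime = climb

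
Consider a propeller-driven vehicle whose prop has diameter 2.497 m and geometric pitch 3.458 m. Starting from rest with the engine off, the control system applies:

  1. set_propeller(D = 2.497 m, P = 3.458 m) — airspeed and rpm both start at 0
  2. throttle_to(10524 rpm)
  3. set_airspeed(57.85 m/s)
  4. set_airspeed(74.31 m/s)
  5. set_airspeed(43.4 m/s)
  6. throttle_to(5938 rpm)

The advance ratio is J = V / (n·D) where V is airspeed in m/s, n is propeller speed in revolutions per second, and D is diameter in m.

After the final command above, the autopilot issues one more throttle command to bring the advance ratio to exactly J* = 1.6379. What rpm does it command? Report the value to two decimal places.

rpm = 636.70

set_propeller: D = 2.497 m, P = 3.458 m (p = P/D = 1.384862); state ← (V=0, rpm=0)
throttle_to(10524): rpm ← 10524
set_airspeed(57.85): V ← 57.85 m/s
set_airspeed(74.31): V ← 74.31 m/s
set_airspeed(43.4): V ← 43.4 m/s
throttle_to(5938): rpm ← 5938
final state: V = 43.4 m/s, rpm = 5938 → n = rpm/60 = 98.966667 rev/s
target J* = 1.6379; solve J* = V/(n·D) for n: n = V/(J*·D) = 43.4/(1.6379 × 2.497) = 10.611672 rev/s
rpm = 60·n = 636.700300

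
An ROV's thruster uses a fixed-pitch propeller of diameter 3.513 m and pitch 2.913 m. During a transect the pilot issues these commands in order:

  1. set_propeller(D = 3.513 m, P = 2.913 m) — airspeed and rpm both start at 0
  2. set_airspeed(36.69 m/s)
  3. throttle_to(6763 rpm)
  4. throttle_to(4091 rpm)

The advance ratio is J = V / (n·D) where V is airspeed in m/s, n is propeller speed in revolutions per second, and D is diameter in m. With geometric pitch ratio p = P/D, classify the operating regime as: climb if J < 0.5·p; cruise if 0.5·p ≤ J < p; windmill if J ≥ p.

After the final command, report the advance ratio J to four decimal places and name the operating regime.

J = 0.1532, regime = climb

set_propeller: D = 3.513 m, P = 2.913 m (p = P/D = 0.829206); state ← (V=0, rpm=0)
set_airspeed(36.69): V ← 36.69 m/s
throttle_to(6763): rpm ← 6763
throttle_to(4091): rpm ← 4091
final state: V = 36.69 m/s, rpm = 4091 → n = rpm/60 = 68.183333 rev/s
J = V / (n·D) = 36.69 / (68.183333 × 3.513) = 0.153176
regime bands: climb J<0.4146 | cruise [0.4146, 0.8292) | windmill J≥0.8292
J = 0.1532 → climb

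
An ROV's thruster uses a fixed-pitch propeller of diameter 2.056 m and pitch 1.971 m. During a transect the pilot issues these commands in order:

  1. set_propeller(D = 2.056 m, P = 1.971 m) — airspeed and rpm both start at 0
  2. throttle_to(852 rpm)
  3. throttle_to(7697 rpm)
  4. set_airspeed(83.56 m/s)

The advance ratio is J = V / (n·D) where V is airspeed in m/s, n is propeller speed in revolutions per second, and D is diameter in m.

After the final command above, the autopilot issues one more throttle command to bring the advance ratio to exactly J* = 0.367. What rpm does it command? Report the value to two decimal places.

rpm = 6644.47

set_propeller: D = 2.056 m, P = 1.971 m (p = P/D = 0.958658); state ← (V=0, rpm=0)
throttle_to(852): rpm ← 852
throttle_to(7697): rpm ← 7697
set_airspeed(83.56): V ← 83.56 m/s
final state: V = 83.56 m/s, rpm = 7697 → n = rpm/60 = 128.283333 rev/s
target J* = 0.367; solve J* = V/(n·D) for n: n = V/(J*·D) = 83.56/(0.367 × 2.056) = 110.741208 rev/s
rpm = 60·n = 6644.472482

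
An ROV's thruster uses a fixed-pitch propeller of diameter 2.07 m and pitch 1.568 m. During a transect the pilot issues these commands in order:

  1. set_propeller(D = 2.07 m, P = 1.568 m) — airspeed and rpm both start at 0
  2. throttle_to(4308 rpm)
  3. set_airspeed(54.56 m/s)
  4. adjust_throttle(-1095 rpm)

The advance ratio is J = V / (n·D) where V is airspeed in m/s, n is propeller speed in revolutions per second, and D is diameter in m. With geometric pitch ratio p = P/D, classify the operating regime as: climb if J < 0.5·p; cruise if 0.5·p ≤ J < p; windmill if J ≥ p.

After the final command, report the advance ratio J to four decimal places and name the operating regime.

set_propeller: D = 2.07 m, P = 1.568 m (p = P/D = 0.757488); state ← (V=0, rpm=0)
throttle_to(4308): rpm ← 4308
set_airspeed(54.56): V ← 54.56 m/s
adjust_throttle(-1095): rpm ← 4308 -1095 = 3213
final state: V = 54.56 m/s, rpm = 3213 → n = rpm/60 = 53.550000 rev/s
J = V / (n·D) = 54.56 / (53.550000 × 2.07) = 0.492203
regime bands: climb J<0.3787 | cruise [0.3787, 0.7575) | windmill J≥0.7575
J = 0.4922 → cruise

J = 0.4922, regime = cruise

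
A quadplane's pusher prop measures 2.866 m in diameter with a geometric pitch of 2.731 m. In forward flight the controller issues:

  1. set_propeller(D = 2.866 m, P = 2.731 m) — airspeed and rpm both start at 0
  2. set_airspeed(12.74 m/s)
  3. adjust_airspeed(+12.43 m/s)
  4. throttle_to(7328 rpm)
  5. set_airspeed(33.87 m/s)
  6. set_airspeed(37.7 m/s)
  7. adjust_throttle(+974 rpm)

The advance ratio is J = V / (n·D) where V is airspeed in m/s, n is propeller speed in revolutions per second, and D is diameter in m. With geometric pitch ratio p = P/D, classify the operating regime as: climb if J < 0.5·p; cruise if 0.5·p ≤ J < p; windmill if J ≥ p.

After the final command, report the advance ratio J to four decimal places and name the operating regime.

J = 0.0951, regime = climb

set_propeller: D = 2.866 m, P = 2.731 m (p = P/D = 0.952896); state ← (V=0, rpm=0)
set_airspeed(12.74): V ← 12.74 m/s
adjust_airspeed(+12.43): V ← 12.74 +12.43 = 25.17 m/s
throttle_to(7328): rpm ← 7328
set_airspeed(33.87): V ← 33.87 m/s
set_airspeed(37.7): V ← 37.7 m/s
adjust_throttle(+974): rpm ← 7328 +974 = 8302
final state: V = 37.7 m/s, rpm = 8302 → n = rpm/60 = 138.366667 rev/s
J = V / (n·D) = 37.7 / (138.366667 × 2.866) = 0.095068
regime bands: climb J<0.4764 | cruise [0.4764, 0.9529) | windmill J≥0.9529
J = 0.0951 → climb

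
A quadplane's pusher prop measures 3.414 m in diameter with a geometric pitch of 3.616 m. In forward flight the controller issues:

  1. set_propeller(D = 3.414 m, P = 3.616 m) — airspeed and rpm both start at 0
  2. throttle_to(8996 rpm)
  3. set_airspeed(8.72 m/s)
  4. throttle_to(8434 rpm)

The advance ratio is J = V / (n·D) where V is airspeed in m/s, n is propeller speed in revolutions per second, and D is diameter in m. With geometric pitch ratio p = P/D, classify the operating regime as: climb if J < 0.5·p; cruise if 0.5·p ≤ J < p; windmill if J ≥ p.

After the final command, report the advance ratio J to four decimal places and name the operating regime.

set_propeller: D = 3.414 m, P = 3.616 m (p = P/D = 1.059168); state ← (V=0, rpm=0)
throttle_to(8996): rpm ← 8996
set_airspeed(8.72): V ← 8.72 m/s
throttle_to(8434): rpm ← 8434
final state: V = 8.72 m/s, rpm = 8434 → n = rpm/60 = 140.566667 rev/s
J = V / (n·D) = 8.72 / (140.566667 × 3.414) = 0.018171
regime bands: climb J<0.5296 | cruise [0.5296, 1.0592) | windmill J≥1.0592
J = 0.0182 → climb

J = 0.0182, regime = climb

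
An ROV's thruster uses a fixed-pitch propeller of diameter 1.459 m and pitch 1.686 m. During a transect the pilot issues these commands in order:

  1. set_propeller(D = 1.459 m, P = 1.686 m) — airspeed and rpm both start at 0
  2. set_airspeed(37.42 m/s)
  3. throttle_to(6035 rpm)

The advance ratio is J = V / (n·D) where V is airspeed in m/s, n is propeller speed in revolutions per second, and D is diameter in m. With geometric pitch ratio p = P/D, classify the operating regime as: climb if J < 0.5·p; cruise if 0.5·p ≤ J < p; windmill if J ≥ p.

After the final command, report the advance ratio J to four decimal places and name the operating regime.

J = 0.2550, regime = climb

set_propeller: D = 1.459 m, P = 1.686 m (p = P/D = 1.155586); state ← (V=0, rpm=0)
set_airspeed(37.42): V ← 37.42 m/s
throttle_to(6035): rpm ← 6035
final state: V = 37.42 m/s, rpm = 6035 → n = rpm/60 = 100.583333 rev/s
J = V / (n·D) = 37.42 / (100.583333 × 1.459) = 0.254990
regime bands: climb J<0.5778 | cruise [0.5778, 1.1556) | windmill J≥1.1556
J = 0.2550 → climb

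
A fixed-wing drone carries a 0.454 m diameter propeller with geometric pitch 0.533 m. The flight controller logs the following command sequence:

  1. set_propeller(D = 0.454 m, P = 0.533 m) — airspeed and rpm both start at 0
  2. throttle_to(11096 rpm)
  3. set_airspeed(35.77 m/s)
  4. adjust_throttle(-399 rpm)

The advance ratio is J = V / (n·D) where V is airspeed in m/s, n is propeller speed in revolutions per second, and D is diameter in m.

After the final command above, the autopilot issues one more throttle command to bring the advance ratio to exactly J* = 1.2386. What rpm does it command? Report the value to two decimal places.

set_propeller: D = 0.454 m, P = 0.533 m (p = P/D = 1.174009); state ← (V=0, rpm=0)
throttle_to(11096): rpm ← 11096
set_airspeed(35.77): V ← 35.77 m/s
adjust_throttle(-399): rpm ← 11096 -399 = 10697
final state: V = 35.77 m/s, rpm = 10697 → n = rpm/60 = 178.283333 rev/s
target J* = 1.2386; solve J* = V/(n·D) for n: n = V/(J*·D) = 35.77/(1.2386 × 0.454) = 63.610969 rev/s
rpm = 60·n = 3816.658143

rpm = 3816.66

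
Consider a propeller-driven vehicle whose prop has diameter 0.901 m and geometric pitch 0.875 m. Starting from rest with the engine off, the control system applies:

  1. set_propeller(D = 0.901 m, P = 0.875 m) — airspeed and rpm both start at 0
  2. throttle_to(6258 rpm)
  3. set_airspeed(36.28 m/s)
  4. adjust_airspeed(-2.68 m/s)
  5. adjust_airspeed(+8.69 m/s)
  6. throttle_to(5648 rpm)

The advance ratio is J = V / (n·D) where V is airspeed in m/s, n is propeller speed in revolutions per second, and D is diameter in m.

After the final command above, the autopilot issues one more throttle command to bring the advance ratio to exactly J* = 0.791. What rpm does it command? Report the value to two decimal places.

rpm = 3560.31

set_propeller: D = 0.901 m, P = 0.875 m (p = P/D = 0.971143); state ← (V=0, rpm=0)
throttle_to(6258): rpm ← 6258
set_airspeed(36.28): V ← 36.28 m/s
adjust_airspeed(-2.68): V ← 36.28 -2.68 = 33.6 m/s
adjust_airspeed(+8.69): V ← 33.6 +8.69 = 42.29 m/s
throttle_to(5648): rpm ← 5648
final state: V = 42.29 m/s, rpm = 5648 → n = rpm/60 = 94.133333 rev/s
target J* = 0.791; solve J* = V/(n·D) for n: n = V/(J*·D) = 42.29/(0.791 × 0.901) = 59.338479 rev/s
rpm = 60·n = 3560.308745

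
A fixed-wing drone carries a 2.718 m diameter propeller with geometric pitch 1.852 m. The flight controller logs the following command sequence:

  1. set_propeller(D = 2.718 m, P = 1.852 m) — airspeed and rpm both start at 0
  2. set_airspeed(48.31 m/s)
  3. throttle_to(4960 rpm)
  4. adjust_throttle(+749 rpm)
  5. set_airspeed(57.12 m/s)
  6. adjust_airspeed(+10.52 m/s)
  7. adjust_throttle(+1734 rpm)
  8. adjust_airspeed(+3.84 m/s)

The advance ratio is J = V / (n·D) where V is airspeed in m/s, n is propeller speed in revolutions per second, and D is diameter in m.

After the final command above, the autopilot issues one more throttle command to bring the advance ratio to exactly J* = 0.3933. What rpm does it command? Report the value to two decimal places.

rpm = 4012.01

set_propeller: D = 2.718 m, P = 1.852 m (p = P/D = 0.681383); state ← (V=0, rpm=0)
set_airspeed(48.31): V ← 48.31 m/s
throttle_to(4960): rpm ← 4960
adjust_throttle(+749): rpm ← 4960 +749 = 5709
set_airspeed(57.12): V ← 57.12 m/s
adjust_airspeed(+10.52): V ← 57.12 +10.52 = 67.64 m/s
adjust_throttle(+1734): rpm ← 5709 +1734 = 7443
adjust_airspeed(+3.84): V ← 67.64 +3.84 = 71.48 m/s
final state: V = 71.48 m/s, rpm = 7443 → n = rpm/60 = 124.050000 rev/s
target J* = 0.3933; solve J* = V/(n·D) for n: n = V/(J*·D) = 71.48/(0.3933 × 2.718) = 66.866893 rev/s
rpm = 60·n = 4012.013590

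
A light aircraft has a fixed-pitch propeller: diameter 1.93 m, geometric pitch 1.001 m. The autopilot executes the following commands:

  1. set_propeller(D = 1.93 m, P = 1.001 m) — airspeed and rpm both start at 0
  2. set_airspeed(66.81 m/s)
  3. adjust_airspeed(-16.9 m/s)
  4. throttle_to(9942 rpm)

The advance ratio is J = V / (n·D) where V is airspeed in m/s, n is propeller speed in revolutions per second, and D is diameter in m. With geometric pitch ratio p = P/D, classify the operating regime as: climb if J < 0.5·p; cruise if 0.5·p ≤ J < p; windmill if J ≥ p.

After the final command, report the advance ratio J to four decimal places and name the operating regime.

J = 0.1561, regime = climb

set_propeller: D = 1.93 m, P = 1.001 m (p = P/D = 0.518653); state ← (V=0, rpm=0)
set_airspeed(66.81): V ← 66.81 m/s
adjust_airspeed(-16.9): V ← 66.81 -16.9 = 49.91 m/s
throttle_to(9942): rpm ← 9942
final state: V = 49.91 m/s, rpm = 9942 → n = rpm/60 = 165.700000 rev/s
J = V / (n·D) = 49.91 / (165.700000 × 1.93) = 0.156066
regime bands: climb J<0.2593 | cruise [0.2593, 0.5187) | windmill J≥0.5187
J = 0.1561 → climb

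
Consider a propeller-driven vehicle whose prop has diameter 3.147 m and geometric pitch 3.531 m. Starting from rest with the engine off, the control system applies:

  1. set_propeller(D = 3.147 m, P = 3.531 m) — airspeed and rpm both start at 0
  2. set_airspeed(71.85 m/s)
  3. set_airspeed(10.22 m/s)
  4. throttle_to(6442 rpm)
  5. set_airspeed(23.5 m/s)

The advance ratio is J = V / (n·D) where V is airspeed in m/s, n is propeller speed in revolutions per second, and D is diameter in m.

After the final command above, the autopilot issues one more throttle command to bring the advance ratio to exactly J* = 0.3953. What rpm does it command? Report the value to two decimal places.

set_propeller: D = 3.147 m, P = 3.531 m (p = P/D = 1.122021); state ← (V=0, rpm=0)
set_airspeed(71.85): V ← 71.85 m/s
set_airspeed(10.22): V ← 10.22 m/s
throttle_to(6442): rpm ← 6442
set_airspeed(23.5): V ← 23.5 m/s
final state: V = 23.5 m/s, rpm = 6442 → n = rpm/60 = 107.366667 rev/s
target J* = 0.3953; solve J* = V/(n·D) for n: n = V/(J*·D) = 23.5/(0.3953 × 3.147) = 18.890537 rev/s
rpm = 60·n = 1133.432223

rpm = 1133.43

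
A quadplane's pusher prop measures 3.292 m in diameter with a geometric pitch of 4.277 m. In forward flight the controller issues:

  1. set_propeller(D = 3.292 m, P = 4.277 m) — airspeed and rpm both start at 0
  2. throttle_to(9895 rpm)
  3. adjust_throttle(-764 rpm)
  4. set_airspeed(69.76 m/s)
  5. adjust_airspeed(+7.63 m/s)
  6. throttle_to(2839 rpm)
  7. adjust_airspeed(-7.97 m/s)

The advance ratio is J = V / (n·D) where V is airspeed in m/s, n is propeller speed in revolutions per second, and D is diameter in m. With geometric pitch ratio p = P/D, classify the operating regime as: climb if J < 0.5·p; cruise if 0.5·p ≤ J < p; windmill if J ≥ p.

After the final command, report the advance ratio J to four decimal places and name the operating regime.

J = 0.4457, regime = climb

set_propeller: D = 3.292 m, P = 4.277 m (p = P/D = 1.299210); state ← (V=0, rpm=0)
throttle_to(9895): rpm ← 9895
adjust_throttle(-764): rpm ← 9895 -764 = 9131
set_airspeed(69.76): V ← 69.76 m/s
adjust_airspeed(+7.63): V ← 69.76 +7.63 = 77.39 m/s
throttle_to(2839): rpm ← 2839
adjust_airspeed(-7.97): V ← 77.39 -7.97 = 69.42 m/s
final state: V = 69.42 m/s, rpm = 2839 → n = rpm/60 = 47.316667 rev/s
J = V / (n·D) = 69.42 / (47.316667 × 3.292) = 0.445667
regime bands: climb J<0.6496 | cruise [0.6496, 1.2992) | windmill J≥1.2992
J = 0.4457 → climb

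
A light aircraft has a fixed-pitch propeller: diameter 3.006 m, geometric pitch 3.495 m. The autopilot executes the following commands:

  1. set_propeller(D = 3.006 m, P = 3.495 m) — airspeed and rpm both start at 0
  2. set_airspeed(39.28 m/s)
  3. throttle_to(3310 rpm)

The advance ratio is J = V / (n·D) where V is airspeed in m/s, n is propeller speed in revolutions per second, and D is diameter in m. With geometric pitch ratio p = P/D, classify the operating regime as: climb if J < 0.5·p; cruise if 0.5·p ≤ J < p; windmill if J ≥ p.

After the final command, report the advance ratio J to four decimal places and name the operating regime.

set_propeller: D = 3.006 m, P = 3.495 m (p = P/D = 1.162675); state ← (V=0, rpm=0)
set_airspeed(39.28): V ← 39.28 m/s
throttle_to(3310): rpm ← 3310
final state: V = 39.28 m/s, rpm = 3310 → n = rpm/60 = 55.166667 rev/s
J = V / (n·D) = 39.28 / (55.166667 × 3.006) = 0.236868
regime bands: climb J<0.5813 | cruise [0.5813, 1.1627) | windmill J≥1.1627
J = 0.2369 → climb

J = 0.2369, regime = climb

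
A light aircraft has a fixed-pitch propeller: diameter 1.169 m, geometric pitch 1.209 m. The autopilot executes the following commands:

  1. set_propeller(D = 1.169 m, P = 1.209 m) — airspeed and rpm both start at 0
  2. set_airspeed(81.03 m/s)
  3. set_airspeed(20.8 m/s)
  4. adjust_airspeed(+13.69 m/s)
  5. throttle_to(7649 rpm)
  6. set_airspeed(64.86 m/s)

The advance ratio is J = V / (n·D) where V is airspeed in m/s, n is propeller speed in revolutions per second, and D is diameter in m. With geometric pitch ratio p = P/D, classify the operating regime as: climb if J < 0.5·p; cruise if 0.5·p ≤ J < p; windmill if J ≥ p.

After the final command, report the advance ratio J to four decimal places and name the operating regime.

set_propeller: D = 1.169 m, P = 1.209 m (p = P/D = 1.034217); state ← (V=0, rpm=0)
set_airspeed(81.03): V ← 81.03 m/s
set_airspeed(20.8): V ← 20.8 m/s
adjust_airspeed(+13.69): V ← 20.8 +13.69 = 34.49 m/s
throttle_to(7649): rpm ← 7649
set_airspeed(64.86): V ← 64.86 m/s
final state: V = 64.86 m/s, rpm = 7649 → n = rpm/60 = 127.483333 rev/s
J = V / (n·D) = 64.86 / (127.483333 × 1.169) = 0.435220
regime bands: climb J<0.5171 | cruise [0.5171, 1.0342) | windmill J≥1.0342
J = 0.4352 → climb

J = 0.4352, regime = climb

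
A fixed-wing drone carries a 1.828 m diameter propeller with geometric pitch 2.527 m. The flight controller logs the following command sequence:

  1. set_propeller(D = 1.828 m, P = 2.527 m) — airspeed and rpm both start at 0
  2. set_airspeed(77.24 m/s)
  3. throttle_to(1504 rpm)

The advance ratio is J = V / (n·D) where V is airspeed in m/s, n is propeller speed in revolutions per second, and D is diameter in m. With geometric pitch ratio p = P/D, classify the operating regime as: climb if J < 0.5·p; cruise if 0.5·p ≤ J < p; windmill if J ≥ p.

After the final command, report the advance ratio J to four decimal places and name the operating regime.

J = 1.6857, regime = windmill

set_propeller: D = 1.828 m, P = 2.527 m (p = P/D = 1.382385); state ← (V=0, rpm=0)
set_airspeed(77.24): V ← 77.24 m/s
throttle_to(1504): rpm ← 1504
final state: V = 77.24 m/s, rpm = 1504 → n = rpm/60 = 25.066667 rev/s
J = V / (n·D) = 77.24 / (25.066667 × 1.828) = 1.685658
regime bands: climb J<0.6912 | cruise [0.6912, 1.3824) | windmill J≥1.3824
J = 1.6857 → windmill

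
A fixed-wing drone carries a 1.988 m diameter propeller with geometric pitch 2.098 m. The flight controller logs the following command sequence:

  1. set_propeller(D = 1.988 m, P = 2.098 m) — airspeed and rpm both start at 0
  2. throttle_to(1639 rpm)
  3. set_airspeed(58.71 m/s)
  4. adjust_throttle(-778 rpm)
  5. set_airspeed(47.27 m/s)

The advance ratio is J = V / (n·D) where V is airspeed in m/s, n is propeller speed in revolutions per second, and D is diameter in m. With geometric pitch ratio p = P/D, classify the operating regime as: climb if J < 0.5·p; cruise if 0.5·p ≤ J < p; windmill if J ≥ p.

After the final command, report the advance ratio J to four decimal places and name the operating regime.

set_propeller: D = 1.988 m, P = 2.098 m (p = P/D = 1.055332); state ← (V=0, rpm=0)
throttle_to(1639): rpm ← 1639
set_airspeed(58.71): V ← 58.71 m/s
adjust_throttle(-778): rpm ← 1639 -778 = 861
set_airspeed(47.27): V ← 47.27 m/s
final state: V = 47.27 m/s, rpm = 861 → n = rpm/60 = 14.350000 rev/s
J = V / (n·D) = 47.27 / (14.350000 × 1.988) = 1.656980
regime bands: climb J<0.5277 | cruise [0.5277, 1.0553) | windmill J≥1.0553
J = 1.6570 → windmill

J = 1.6570, regime = windmill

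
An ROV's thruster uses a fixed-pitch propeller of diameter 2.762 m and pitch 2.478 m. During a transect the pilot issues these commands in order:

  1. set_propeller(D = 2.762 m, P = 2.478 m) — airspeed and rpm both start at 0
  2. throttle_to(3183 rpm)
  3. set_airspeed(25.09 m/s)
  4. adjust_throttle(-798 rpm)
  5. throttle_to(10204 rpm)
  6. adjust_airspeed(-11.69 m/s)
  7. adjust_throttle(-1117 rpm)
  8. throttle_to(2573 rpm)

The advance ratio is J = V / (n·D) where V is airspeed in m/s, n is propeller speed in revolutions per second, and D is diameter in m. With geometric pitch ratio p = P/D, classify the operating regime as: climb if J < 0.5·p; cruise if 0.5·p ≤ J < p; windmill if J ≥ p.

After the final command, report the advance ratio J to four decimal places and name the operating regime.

J = 0.1131, regime = climb

set_propeller: D = 2.762 m, P = 2.478 m (p = P/D = 0.897176); state ← (V=0, rpm=0)
throttle_to(3183): rpm ← 3183
set_airspeed(25.09): V ← 25.09 m/s
adjust_throttle(-798): rpm ← 3183 -798 = 2385
throttle_to(10204): rpm ← 10204
adjust_airspeed(-11.69): V ← 25.09 -11.69 = 13.4 m/s
adjust_throttle(-1117): rpm ← 10204 -1117 = 9087
throttle_to(2573): rpm ← 2573
final state: V = 13.4 m/s, rpm = 2573 → n = rpm/60 = 42.883333 rev/s
J = V / (n·D) = 13.4 / (42.883333 × 2.762) = 0.113134
regime bands: climb J<0.4486 | cruise [0.4486, 0.8972) | windmill J≥0.8972
J = 0.1131 → climb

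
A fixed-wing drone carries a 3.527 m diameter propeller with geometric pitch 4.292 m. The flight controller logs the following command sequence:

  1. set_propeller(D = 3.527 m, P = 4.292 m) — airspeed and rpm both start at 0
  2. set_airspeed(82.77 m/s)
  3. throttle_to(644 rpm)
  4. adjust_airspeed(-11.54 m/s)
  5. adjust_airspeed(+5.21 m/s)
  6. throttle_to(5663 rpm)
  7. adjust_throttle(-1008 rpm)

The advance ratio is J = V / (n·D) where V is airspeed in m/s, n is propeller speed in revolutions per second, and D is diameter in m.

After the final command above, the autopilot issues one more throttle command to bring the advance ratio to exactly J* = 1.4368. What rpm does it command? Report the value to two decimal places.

set_propeller: D = 3.527 m, P = 4.292 m (p = P/D = 1.216898); state ← (V=0, rpm=0)
set_airspeed(82.77): V ← 82.77 m/s
throttle_to(644): rpm ← 644
adjust_airspeed(-11.54): V ← 82.77 -11.54 = 71.23 m/s
adjust_airspeed(+5.21): V ← 71.23 +5.21 = 76.44 m/s
throttle_to(5663): rpm ← 5663
adjust_throttle(-1008): rpm ← 5663 -1008 = 4655
final state: V = 76.44 m/s, rpm = 4655 → n = rpm/60 = 77.583333 rev/s
target J* = 1.4368; solve J* = V/(n·D) for n: n = V/(J*·D) = 76.44/(1.4368 × 3.527) = 15.084083 rev/s
rpm = 60·n = 905.044951

rpm = 905.04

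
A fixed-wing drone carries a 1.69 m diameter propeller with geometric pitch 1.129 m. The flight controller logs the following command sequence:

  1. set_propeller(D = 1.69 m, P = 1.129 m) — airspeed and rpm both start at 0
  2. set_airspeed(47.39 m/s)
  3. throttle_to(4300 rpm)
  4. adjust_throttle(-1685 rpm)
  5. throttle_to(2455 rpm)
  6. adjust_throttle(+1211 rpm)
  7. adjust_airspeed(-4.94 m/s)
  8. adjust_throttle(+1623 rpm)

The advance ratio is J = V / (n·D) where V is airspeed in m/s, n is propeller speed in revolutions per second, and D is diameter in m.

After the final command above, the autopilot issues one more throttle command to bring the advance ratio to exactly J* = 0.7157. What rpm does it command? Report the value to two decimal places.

rpm = 2105.77

set_propeller: D = 1.69 m, P = 1.129 m (p = P/D = 0.668047); state ← (V=0, rpm=0)
set_airspeed(47.39): V ← 47.39 m/s
throttle_to(4300): rpm ← 4300
adjust_throttle(-1685): rpm ← 4300 -1685 = 2615
throttle_to(2455): rpm ← 2455
adjust_throttle(+1211): rpm ← 2455 +1211 = 3666
adjust_airspeed(-4.94): V ← 47.39 -4.94 = 42.45 m/s
adjust_throttle(+1623): rpm ← 3666 +1623 = 5289
final state: V = 42.45 m/s, rpm = 5289 → n = rpm/60 = 88.150000 rev/s
target J* = 0.7157; solve J* = V/(n·D) for n: n = V/(J*·D) = 42.45/(0.7157 × 1.69) = 35.096190 rev/s
rpm = 60·n = 2105.771401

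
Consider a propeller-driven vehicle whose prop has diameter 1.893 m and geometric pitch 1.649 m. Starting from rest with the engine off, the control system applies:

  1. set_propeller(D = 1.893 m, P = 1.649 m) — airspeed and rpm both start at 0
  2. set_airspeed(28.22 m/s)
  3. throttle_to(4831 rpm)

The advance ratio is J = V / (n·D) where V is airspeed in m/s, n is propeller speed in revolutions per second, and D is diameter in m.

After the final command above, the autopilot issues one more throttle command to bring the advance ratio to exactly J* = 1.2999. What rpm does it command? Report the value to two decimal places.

rpm = 688.09

set_propeller: D = 1.893 m, P = 1.649 m (p = P/D = 0.871104); state ← (V=0, rpm=0)
set_airspeed(28.22): V ← 28.22 m/s
throttle_to(4831): rpm ← 4831
final state: V = 28.22 m/s, rpm = 4831 → n = rpm/60 = 80.516667 rev/s
target J* = 1.2999; solve J* = V/(n·D) for n: n = V/(J*·D) = 28.22/(1.2999 × 1.893) = 11.468232 rev/s
rpm = 60·n = 688.093891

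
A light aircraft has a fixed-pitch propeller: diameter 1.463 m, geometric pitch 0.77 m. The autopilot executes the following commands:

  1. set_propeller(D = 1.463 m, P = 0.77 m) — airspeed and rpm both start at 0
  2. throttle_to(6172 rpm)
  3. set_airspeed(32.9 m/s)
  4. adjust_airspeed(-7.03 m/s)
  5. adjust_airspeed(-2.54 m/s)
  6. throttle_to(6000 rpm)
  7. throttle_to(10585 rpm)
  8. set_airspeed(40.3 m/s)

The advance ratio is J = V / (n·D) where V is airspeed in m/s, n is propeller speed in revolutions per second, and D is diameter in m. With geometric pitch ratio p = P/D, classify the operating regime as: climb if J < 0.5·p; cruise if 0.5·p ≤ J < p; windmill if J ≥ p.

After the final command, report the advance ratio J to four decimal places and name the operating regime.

J = 0.1561, regime = climb

set_propeller: D = 1.463 m, P = 0.77 m (p = P/D = 0.526316); state ← (V=0, rpm=0)
throttle_to(6172): rpm ← 6172
set_airspeed(32.9): V ← 32.9 m/s
adjust_airspeed(-7.03): V ← 32.9 -7.03 = 25.87 m/s
adjust_airspeed(-2.54): V ← 25.87 -2.54 = 23.33 m/s
throttle_to(6000): rpm ← 6000
throttle_to(10585): rpm ← 10585
set_airspeed(40.3): V ← 40.3 m/s
final state: V = 40.3 m/s, rpm = 10585 → n = rpm/60 = 176.416667 rev/s
J = V / (n·D) = 40.3 / (176.416667 × 1.463) = 0.156142
regime bands: climb J<0.2632 | cruise [0.2632, 0.5263) | windmill J≥0.5263
J = 0.1561 → climb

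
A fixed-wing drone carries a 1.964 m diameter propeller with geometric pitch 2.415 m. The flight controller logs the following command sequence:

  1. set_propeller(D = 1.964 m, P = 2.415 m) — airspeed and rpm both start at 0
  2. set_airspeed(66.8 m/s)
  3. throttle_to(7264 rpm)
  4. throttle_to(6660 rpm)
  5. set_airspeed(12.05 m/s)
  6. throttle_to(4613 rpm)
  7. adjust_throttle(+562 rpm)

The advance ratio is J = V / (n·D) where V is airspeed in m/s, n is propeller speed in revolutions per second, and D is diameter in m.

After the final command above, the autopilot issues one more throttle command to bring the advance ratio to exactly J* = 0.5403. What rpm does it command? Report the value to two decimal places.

rpm = 681.34

set_propeller: D = 1.964 m, P = 2.415 m (p = P/D = 1.229633); state ← (V=0, rpm=0)
set_airspeed(66.8): V ← 66.8 m/s
throttle_to(7264): rpm ← 7264
throttle_to(6660): rpm ← 6660
set_airspeed(12.05): V ← 12.05 m/s
throttle_to(4613): rpm ← 4613
adjust_throttle(+562): rpm ← 4613 +562 = 5175
final state: V = 12.05 m/s, rpm = 5175 → n = rpm/60 = 86.250000 rev/s
target J* = 0.5403; solve J* = V/(n·D) for n: n = V/(J*·D) = 12.05/(0.5403 × 1.964) = 11.355613 rev/s
rpm = 60·n = 681.336800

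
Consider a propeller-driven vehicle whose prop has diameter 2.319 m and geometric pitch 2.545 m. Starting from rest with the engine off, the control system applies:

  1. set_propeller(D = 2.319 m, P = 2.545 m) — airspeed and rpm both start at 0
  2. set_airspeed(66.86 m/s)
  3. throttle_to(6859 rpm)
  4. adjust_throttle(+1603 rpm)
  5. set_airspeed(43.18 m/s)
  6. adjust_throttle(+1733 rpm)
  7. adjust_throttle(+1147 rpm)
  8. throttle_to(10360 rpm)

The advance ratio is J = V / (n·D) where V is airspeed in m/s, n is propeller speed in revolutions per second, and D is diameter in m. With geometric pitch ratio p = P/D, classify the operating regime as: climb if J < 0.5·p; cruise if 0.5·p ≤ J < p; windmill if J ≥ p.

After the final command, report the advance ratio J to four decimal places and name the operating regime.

set_propeller: D = 2.319 m, P = 2.545 m (p = P/D = 1.097456); state ← (V=0, rpm=0)
set_airspeed(66.86): V ← 66.86 m/s
throttle_to(6859): rpm ← 6859
adjust_throttle(+1603): rpm ← 6859 +1603 = 8462
set_airspeed(43.18): V ← 43.18 m/s
adjust_throttle(+1733): rpm ← 8462 +1733 = 10195
adjust_throttle(+1147): rpm ← 10195 +1147 = 11342
throttle_to(10360): rpm ← 10360
final state: V = 43.18 m/s, rpm = 10360 → n = rpm/60 = 172.666667 rev/s
J = V / (n·D) = 43.18 / (172.666667 × 2.319) = 0.107838
regime bands: climb J<0.5487 | cruise [0.5487, 1.0975) | windmill J≥1.0975
J = 0.1078 → climb

J = 0.1078, regime = climb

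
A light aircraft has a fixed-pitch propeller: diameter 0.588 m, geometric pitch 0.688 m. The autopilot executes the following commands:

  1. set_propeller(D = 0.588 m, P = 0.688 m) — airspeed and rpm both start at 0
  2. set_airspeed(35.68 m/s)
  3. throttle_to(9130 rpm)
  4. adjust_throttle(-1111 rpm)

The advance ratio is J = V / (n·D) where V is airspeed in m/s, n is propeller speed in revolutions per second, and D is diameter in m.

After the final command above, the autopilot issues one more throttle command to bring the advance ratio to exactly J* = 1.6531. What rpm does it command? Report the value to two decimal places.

rpm = 2202.42

set_propeller: D = 0.588 m, P = 0.688 m (p = P/D = 1.170068); state ← (V=0, rpm=0)
set_airspeed(35.68): V ← 35.68 m/s
throttle_to(9130): rpm ← 9130
adjust_throttle(-1111): rpm ← 9130 -1111 = 8019
final state: V = 35.68 m/s, rpm = 8019 → n = rpm/60 = 133.650000 rev/s
target J* = 1.6531; solve J* = V/(n·D) for n: n = V/(J*·D) = 35.68/(1.6531 × 0.588) = 36.706958 rev/s
rpm = 60·n = 2202.417474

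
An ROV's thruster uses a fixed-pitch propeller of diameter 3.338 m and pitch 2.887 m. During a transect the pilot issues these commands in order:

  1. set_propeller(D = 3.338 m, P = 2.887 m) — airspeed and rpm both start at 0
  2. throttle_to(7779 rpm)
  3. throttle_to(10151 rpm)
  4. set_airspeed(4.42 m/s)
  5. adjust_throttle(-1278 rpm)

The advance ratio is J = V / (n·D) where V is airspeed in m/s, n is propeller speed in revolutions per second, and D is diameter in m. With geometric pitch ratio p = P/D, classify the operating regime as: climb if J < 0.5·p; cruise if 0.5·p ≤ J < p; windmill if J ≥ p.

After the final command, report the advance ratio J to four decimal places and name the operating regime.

set_propeller: D = 3.338 m, P = 2.887 m (p = P/D = 0.864889); state ← (V=0, rpm=0)
throttle_to(7779): rpm ← 7779
throttle_to(10151): rpm ← 10151
set_airspeed(4.42): V ← 4.42 m/s
adjust_throttle(-1278): rpm ← 10151 -1278 = 8873
final state: V = 4.42 m/s, rpm = 8873 → n = rpm/60 = 147.883333 rev/s
J = V / (n·D) = 4.42 / (147.883333 × 3.338) = 0.008954
regime bands: climb J<0.4324 | cruise [0.4324, 0.8649) | windmill J≥0.8649
J = 0.0090 → climb

J = 0.0090, regime = climb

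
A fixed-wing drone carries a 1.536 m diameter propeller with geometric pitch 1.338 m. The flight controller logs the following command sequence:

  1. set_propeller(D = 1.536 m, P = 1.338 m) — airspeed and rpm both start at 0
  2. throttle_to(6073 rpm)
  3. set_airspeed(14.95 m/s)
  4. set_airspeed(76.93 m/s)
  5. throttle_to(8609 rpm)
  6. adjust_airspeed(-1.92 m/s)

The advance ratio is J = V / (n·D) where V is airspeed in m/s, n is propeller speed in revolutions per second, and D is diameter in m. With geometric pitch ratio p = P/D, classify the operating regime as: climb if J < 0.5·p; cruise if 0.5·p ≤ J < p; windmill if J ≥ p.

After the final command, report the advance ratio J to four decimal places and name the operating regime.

J = 0.3404, regime = climb

set_propeller: D = 1.536 m, P = 1.338 m (p = P/D = 0.871094); state ← (V=0, rpm=0)
throttle_to(6073): rpm ← 6073
set_airspeed(14.95): V ← 14.95 m/s
set_airspeed(76.93): V ← 76.93 m/s
throttle_to(8609): rpm ← 8609
adjust_airspeed(-1.92): V ← 76.93 -1.92 = 75.01 m/s
final state: V = 75.01 m/s, rpm = 8609 → n = rpm/60 = 143.483333 rev/s
J = V / (n·D) = 75.01 / (143.483333 × 1.536) = 0.340351
regime bands: climb J<0.4355 | cruise [0.4355, 0.8711) | windmill J≥0.8711
J = 0.3404 → climb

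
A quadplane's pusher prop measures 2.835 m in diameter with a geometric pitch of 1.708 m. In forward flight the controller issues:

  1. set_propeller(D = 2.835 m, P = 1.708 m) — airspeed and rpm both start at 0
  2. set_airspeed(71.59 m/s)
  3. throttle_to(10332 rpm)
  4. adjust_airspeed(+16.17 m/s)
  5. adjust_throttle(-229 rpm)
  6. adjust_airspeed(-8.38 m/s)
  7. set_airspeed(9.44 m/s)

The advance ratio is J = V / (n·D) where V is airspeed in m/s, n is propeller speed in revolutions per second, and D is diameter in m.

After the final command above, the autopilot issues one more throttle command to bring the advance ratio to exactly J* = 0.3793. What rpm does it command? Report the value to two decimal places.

rpm = 526.73

set_propeller: D = 2.835 m, P = 1.708 m (p = P/D = 0.602469); state ← (V=0, rpm=0)
set_airspeed(71.59): V ← 71.59 m/s
throttle_to(10332): rpm ← 10332
adjust_airspeed(+16.17): V ← 71.59 +16.17 = 87.76 m/s
adjust_throttle(-229): rpm ← 10332 -229 = 10103
adjust_airspeed(-8.38): V ← 87.76 -8.38 = 79.38 m/s
set_airspeed(9.44): V ← 9.44 m/s
final state: V = 9.44 m/s, rpm = 10103 → n = rpm/60 = 168.383333 rev/s
target J* = 0.3793; solve J* = V/(n·D) for n: n = V/(J*·D) = 9.44/(0.3793 × 2.835) = 8.778819 rev/s
rpm = 60·n = 526.729132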